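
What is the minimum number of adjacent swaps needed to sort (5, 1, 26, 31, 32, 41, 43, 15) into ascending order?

Swaps: 6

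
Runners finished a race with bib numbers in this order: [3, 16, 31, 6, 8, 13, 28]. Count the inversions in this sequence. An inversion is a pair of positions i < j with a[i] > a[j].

Listing every pair i<j with a[i]>a[j] (using 1-based positions):
(2,4): 16 > 6
(2,5): 16 > 8
(2,6): 16 > 13
(3,4): 31 > 6
(3,5): 31 > 8
(3,6): 31 > 13
(3,7): 31 > 28
That's 7 pairs.

There are 7 inversions.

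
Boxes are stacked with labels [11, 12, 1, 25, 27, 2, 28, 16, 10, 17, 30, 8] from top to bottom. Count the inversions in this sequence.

27 out-of-order pairs

Sweep left to right; for each value list the smaller values that follow it:
11 → 1, 2, 10, 8 → 4
12 → 1, 2, 10, 8 → 4
1 → none → 0
25 → 2, 16, 10, 17, 8 → 5
27 → 2, 16, 10, 17, 8 → 5
2 → none → 0
28 → 16, 10, 17, 8 → 4
16 → 10, 8 → 2
10 → 8 → 1
17 → 8 → 1
30 → 8 → 1
8 → none → 0
Sum: 4 + 4 + 0 + 5 + 5 + 0 + 4 + 2 + 1 + 1 + 1 + 0 = 27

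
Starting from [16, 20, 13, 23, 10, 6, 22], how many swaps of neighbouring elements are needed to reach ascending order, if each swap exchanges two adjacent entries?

Each adjacent swap fixes exactly one inversion, so the minimum swap count equals the number of inversions.
Count inversions — for each element, later elements that are smaller:
16: 13, 10, 6 → 3
20: 13, 10, 6 → 3
13: 10, 6 → 2
23: 10, 6, 22 → 3
10: 6 → 1
6: none → 0
22: none → 0
Total inversions: 3 + 3 + 2 + 3 + 1 + 0 + 0 = 12

12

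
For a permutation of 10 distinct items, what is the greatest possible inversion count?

45 inversions

The maximum occurs when the array is in strictly decreasing order: every one of the C(10, 2) pairs is inverted.
C(10, 2) = 10·9/2 = 45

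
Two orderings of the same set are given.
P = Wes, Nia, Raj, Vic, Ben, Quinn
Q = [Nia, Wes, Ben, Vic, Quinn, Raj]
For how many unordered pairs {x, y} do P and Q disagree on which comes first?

Assign each item its position (1..6) in the first ordering, then rewrite the second ordering as that position sequence:
positions: Wes→1, Nia→2, Raj→3, Vic→4, Ben→5, Quinn→6
second ordering as positions: [2, 1, 5, 4, 6, 3]
Discordant pairs = inversions in this position sequence.
2: 1 → 1
1: 0
5: 4, 3 → 2
4: 3 → 1
6: 3 → 1
3: 0
Total: 1 + 0 + 2 + 1 + 1 + 0 = 5

There are 5 disagreeing pairs.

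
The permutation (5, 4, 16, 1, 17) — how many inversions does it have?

4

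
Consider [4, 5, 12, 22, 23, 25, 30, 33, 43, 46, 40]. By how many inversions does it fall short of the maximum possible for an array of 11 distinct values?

Maximum inversions for 11 distinct elements is C(11, 2) = 11·10/2 = 55.
Current inversions — for each element, count later smaller elements:
4: 0
5: 0
12: 0
22: 0
23: 0
25: 0
30: 0
33: 0
43: 1
46: 1
40: 0
Current total: 0 + 0 + 0 + 0 + 0 + 0 + 0 + 0 + 1 + 1 + 0 = 2
Shortfall: 55 − 2 = 53

53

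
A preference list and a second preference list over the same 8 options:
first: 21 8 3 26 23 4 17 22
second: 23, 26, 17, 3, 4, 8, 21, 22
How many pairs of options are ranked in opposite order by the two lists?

Assign each item its position (1..8) in the first ordering, then rewrite the second ordering as that position sequence:
positions: 21→1, 8→2, 3→3, 26→4, 23→5, 4→6, 17→7, 22→8
second ordering as positions: [5, 4, 7, 3, 6, 2, 1, 8]
Discordant pairs = inversions in this position sequence.
5: 4, 3, 2, 1 → 4
4: 3, 2, 1 → 3
7: 3, 6, 2, 1 → 4
3: 2, 1 → 2
6: 2, 1 → 2
2: 1 → 1
1: 0
8: 0
Total: 4 + 3 + 4 + 2 + 2 + 1 + 0 + 0 = 16

16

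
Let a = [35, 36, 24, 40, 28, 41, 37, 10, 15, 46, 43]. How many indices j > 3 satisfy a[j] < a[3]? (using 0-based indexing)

4 such elements

The element at index 3 is 40.
Elements after it: 28, 41, 37, 10, 15, 46, 43
Those smaller than 40: 28, 37, 10, 15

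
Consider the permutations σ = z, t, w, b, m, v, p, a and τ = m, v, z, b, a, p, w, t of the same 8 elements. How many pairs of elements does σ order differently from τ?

16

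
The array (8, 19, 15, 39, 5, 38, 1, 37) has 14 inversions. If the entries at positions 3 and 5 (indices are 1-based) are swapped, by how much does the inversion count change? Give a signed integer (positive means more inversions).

-1

Positions 3 and 5 hold 15 and 5; after swapping, the array is [8, 19, 5, 39, 15, 38, 1, 37].
Sweep left to right; for each value list the smaller values that follow it:
8: 2
19: 3
5: 1
39: 4
15: 1
38: 2
1: 0
37: 0
Sum: 2 + 3 + 1 + 4 + 1 + 2 + 0 + 0 = 13
Change: 13 − 14 = -1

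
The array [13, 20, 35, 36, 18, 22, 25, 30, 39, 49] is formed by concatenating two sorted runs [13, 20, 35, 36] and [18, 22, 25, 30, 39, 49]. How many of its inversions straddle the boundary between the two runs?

9

For each element r of the right run, count left-run elements greater than r:
r = 18: 20, 35, 36 → 3
r = 22: 35, 36 → 2
r = 25: 35, 36 → 2
r = 30: 35, 36 → 2
r = 39: none → 0
r = 49: none → 0
Cross-inversions: 3 + 2 + 2 + 2 + 0 + 0 = 9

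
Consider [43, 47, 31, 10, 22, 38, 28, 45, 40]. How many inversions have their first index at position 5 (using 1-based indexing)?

0

The element at index 5 is 22.
Elements after it: 38, 28, 45, 40
None of them are smaller than 22.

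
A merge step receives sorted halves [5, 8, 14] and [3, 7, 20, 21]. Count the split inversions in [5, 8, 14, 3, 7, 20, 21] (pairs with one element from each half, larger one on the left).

There are 5 cross-inversions.

Take each right-half value and tally the left-half values above it:
r = 3: 5, 8, 14 → 3
r = 7: 8, 14 → 2
r = 20: none → 0
r = 21: none → 0
Cross-inversions: 3 + 2 + 0 + 0 = 5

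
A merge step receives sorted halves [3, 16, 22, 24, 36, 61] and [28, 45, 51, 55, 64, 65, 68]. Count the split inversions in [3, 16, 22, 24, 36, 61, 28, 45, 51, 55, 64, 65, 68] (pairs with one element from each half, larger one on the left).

For each element r of the right run, count left-run elements greater than r:
r = 28: 36, 61 → 2
r = 45: 61 → 1
r = 51: 61 → 1
r = 55: 61 → 1
r = 64: none → 0
r = 65: none → 0
r = 68: none → 0
Cross-inversions: 2 + 1 + 1 + 1 + 0 + 0 + 0 = 5

Cross-inversions: 5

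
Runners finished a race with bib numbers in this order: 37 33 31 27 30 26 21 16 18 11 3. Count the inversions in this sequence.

53 inversions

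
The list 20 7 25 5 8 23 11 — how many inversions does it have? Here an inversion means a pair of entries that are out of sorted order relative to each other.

10 inversions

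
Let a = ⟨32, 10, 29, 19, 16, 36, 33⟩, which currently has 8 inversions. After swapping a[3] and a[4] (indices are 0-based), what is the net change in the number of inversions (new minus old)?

-1

Positions 3 and 4 hold 19 and 16; after swapping, the array is [32, 10, 29, 16, 19, 36, 33].
Sweep left to right; for each value list the smaller values that follow it:
32: 4
10: 0
29: 2
16: 0
19: 0
36: 1
33: 0
Sum: 4 + 0 + 2 + 0 + 0 + 1 + 0 = 7
Change: 7 − 8 = -1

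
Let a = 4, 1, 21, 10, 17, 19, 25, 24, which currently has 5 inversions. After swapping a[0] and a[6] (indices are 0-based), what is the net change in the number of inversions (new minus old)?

+9

Positions 0 and 6 hold 4 and 25; after swapping, the array is [25, 1, 21, 10, 17, 19, 4, 24].
For each element, count later entries that are smaller:
25 → 1, 21, 10, 17, 19, 4, 24 → 7
1 → none → 0
21 → 10, 17, 19, 4 → 4
10 → 4 → 1
17 → 4 → 1
19 → 4 → 1
4 → none → 0
24 → none → 0
Sum: 7 + 0 + 4 + 1 + 1 + 1 + 0 + 0 = 14
Change: 14 − 5 = +9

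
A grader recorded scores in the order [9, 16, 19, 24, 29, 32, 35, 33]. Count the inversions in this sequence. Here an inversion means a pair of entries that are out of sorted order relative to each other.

Sweep left to right; for each value list the smaller values that follow it:
9 → none → 0
16 → none → 0
19 → none → 0
24 → none → 0
29 → none → 0
32 → none → 0
35 → 33 → 1
33 → none → 0
Sum: 0 + 0 + 0 + 0 + 0 + 0 + 1 + 0 = 1

1 inversion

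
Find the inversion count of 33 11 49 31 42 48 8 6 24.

For each element, count later entries that are smaller:
33 → 11, 31, 8, 6, 24 → 5
11 → 8, 6 → 2
49 → 31, 42, 48, 8, 6, 24 → 6
31 → 8, 6, 24 → 3
42 → 8, 6, 24 → 3
48 → 8, 6, 24 → 3
8 → 6 → 1
6 → none → 0
24 → none → 0
Sum: 5 + 2 + 6 + 3 + 3 + 3 + 1 + 0 + 0 = 23

23 inversions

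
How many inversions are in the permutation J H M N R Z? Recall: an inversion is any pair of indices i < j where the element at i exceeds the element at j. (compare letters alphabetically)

Out-of-order index pairs (0-indexed):
(0,1): J > H
That's 1 pair.

1 inversion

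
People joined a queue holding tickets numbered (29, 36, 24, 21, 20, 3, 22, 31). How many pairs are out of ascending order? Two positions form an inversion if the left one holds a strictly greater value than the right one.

18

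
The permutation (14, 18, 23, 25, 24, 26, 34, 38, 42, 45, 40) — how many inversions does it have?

For each element, count later entries that are smaller:
14: 0
18: 0
23: 0
25: 1
24: 0
26: 0
34: 0
38: 0
42: 1
45: 1
40: 0
Sum: 0 + 0 + 0 + 1 + 0 + 0 + 0 + 0 + 1 + 1 + 0 = 3

There are 3 inversions.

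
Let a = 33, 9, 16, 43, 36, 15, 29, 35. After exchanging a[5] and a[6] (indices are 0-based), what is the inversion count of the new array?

13

Positions 5 and 6 hold 15 and 29; after swapping, the array is [33, 9, 16, 43, 36, 29, 15, 35].
Count, for each position, how many later elements it exceeds:
33: 4
9: 0
16: 1
43: 4
36: 3
29: 1
15: 0
35: 0
Sum: 4 + 0 + 1 + 4 + 3 + 1 + 0 + 0 = 13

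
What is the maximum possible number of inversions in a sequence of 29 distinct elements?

There are 406 inversions.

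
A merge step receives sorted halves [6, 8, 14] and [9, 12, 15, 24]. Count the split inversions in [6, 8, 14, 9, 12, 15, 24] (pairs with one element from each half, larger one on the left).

There are 2 split inversions.

Take each right-half value and tally the left-half values above it:
r = 9: 14 → 1
r = 12: 14 → 1
r = 15: none → 0
r = 24: none → 0
Cross-inversions: 1 + 1 + 0 + 0 = 2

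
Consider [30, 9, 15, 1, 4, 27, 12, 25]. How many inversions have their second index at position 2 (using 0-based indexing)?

1

The element at index 2 is 15.
Elements before it: 30, 9
Those larger than 15: 30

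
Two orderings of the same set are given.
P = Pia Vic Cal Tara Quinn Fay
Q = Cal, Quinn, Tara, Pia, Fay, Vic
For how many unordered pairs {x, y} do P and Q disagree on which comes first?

8 disagreeing pairs

Assign each item its position (1..6) in the first ordering, then rewrite the second ordering as that position sequence:
positions: Pia→1, Vic→2, Cal→3, Tara→4, Quinn→5, Fay→6
second ordering as positions: [3, 5, 4, 1, 6, 2]
Discordant pairs = inversions in this position sequence.
3: 1, 2 → 2
5: 4, 1, 2 → 3
4: 1, 2 → 2
1: 0
6: 2 → 1
2: 0
Total: 2 + 3 + 2 + 0 + 1 + 0 = 8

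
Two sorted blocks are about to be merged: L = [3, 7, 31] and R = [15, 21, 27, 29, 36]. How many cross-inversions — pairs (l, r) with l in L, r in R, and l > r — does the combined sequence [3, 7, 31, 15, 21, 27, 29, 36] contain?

4

For each element r of the right run, count left-run elements greater than r:
r = 15: 31 → 1
r = 21: 31 → 1
r = 27: 31 → 1
r = 29: 31 → 1
r = 36: none → 0
Cross-inversions: 1 + 1 + 1 + 1 + 0 = 4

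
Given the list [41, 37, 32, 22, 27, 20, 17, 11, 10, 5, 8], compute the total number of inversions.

Count, for each position, how many later elements it exceeds:
41 → 37, 32, 22, 27, 20, 17, 11, 10, 5, 8 → 10
37 → 32, 22, 27, 20, 17, 11, 10, 5, 8 → 9
32 → 22, 27, 20, 17, 11, 10, 5, 8 → 8
22 → 20, 17, 11, 10, 5, 8 → 6
27 → 20, 17, 11, 10, 5, 8 → 6
20 → 17, 11, 10, 5, 8 → 5
17 → 11, 10, 5, 8 → 4
11 → 10, 5, 8 → 3
10 → 5, 8 → 2
5 → none → 0
8 → none → 0
Sum: 10 + 9 + 8 + 6 + 6 + 5 + 4 + 3 + 2 + 0 + 0 = 53

53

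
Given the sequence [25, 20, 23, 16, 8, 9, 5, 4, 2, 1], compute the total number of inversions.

Element-by-element contributions:
25 → 20, 23, 16, 8, 9, 5, 4, 2, 1 → 9
20 → 16, 8, 9, 5, 4, 2, 1 → 7
23 → 16, 8, 9, 5, 4, 2, 1 → 7
16 → 8, 9, 5, 4, 2, 1 → 6
8 → 5, 4, 2, 1 → 4
9 → 5, 4, 2, 1 → 4
5 → 4, 2, 1 → 3
4 → 2, 1 → 2
2 → 1 → 1
1 → none → 0
Sum: 9 + 7 + 7 + 6 + 4 + 4 + 3 + 2 + 1 + 0 = 43

43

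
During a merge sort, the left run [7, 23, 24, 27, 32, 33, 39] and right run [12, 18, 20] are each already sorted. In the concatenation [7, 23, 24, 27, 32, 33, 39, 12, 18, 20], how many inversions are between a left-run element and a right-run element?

Count, for every r in R, how many entries of L exceed r:
r = 12: 23, 24, 27, 32, 33, 39 → 6
r = 18: 23, 24, 27, 32, 33, 39 → 6
r = 20: 23, 24, 27, 32, 33, 39 → 6
Cross-inversions: 6 + 6 + 6 = 18

Cross-inversions: 18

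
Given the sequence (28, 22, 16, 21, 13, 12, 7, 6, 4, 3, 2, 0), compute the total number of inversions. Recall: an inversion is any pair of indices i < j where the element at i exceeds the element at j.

65 inversions

Sweep left to right; for each value list the smaller values that follow it:
28 → 22, 16, 21, 13, 12, 7, 6, 4, 3, 2, 0 → 11
22 → 16, 21, 13, 12, 7, 6, 4, 3, 2, 0 → 10
16 → 13, 12, 7, 6, 4, 3, 2, 0 → 8
21 → 13, 12, 7, 6, 4, 3, 2, 0 → 8
13 → 12, 7, 6, 4, 3, 2, 0 → 7
12 → 7, 6, 4, 3, 2, 0 → 6
7 → 6, 4, 3, 2, 0 → 5
6 → 4, 3, 2, 0 → 4
4 → 3, 2, 0 → 3
3 → 2, 0 → 2
2 → 0 → 1
0 → none → 0
Sum: 11 + 10 + 8 + 8 + 7 + 6 + 5 + 4 + 3 + 2 + 1 + 0 = 65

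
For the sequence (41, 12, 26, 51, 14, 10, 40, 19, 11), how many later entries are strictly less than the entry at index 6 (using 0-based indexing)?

2

The element at index 6 is 40.
Elements after it: 19, 11
Those smaller than 40: 19, 11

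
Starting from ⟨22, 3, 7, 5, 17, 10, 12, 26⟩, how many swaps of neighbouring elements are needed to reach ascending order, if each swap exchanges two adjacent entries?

Each adjacent swap fixes exactly one inversion, so the minimum swap count equals the number of inversions.
Count inversions — for each element, later elements that are smaller:
22: 3, 7, 5, 17, 10, 12 → 6
3: none → 0
7: 5 → 1
5: none → 0
17: 10, 12 → 2
10: none → 0
12: none → 0
26: none → 0
Total inversions: 6 + 0 + 1 + 0 + 2 + 0 + 0 + 0 = 9

There are 9 swaps.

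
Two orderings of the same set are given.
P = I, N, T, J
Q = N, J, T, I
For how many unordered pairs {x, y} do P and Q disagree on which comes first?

Assign each item its position (1..4) in the first ordering, then rewrite the second ordering as that position sequence:
positions: I→1, N→2, T→3, J→4
second ordering as positions: [2, 4, 3, 1]
Discordant pairs = inversions in this position sequence.
2: 1 → 1
4: 3, 1 → 2
3: 1 → 1
1: 0
Total: 1 + 2 + 1 + 0 = 4

4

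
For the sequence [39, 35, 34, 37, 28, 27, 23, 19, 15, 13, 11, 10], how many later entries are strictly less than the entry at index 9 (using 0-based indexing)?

2

The element at index 9 is 13.
Elements after it: 11, 10
Those smaller than 13: 11, 10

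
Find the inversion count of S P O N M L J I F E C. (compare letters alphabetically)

55

For each element, count later entries that are smaller:
S → P, O, N, M, L, J, I, F, E, C → 10
P → O, N, M, L, J, I, F, E, C → 9
O → N, M, L, J, I, F, E, C → 8
N → M, L, J, I, F, E, C → 7
M → L, J, I, F, E, C → 6
L → J, I, F, E, C → 5
J → I, F, E, C → 4
I → F, E, C → 3
F → E, C → 2
E → C → 1
C → none → 0
Sum: 10 + 9 + 8 + 7 + 6 + 5 + 4 + 3 + 2 + 1 + 0 = 55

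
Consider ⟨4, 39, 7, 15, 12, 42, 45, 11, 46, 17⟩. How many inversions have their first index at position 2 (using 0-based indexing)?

The element at index 2 is 7.
Elements after it: 15, 12, 42, 45, 11, 46, 17
None of them are smaller than 7.

0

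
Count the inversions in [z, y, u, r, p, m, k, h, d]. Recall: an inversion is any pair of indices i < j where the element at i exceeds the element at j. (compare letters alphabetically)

36 out-of-order pairs

Sweep left to right; for each value list the smaller values that follow it:
z: 8
y: 7
u: 6
r: 5
p: 4
m: 3
k: 2
h: 1
d: 0
Sum: 8 + 7 + 6 + 5 + 4 + 3 + 2 + 1 + 0 = 36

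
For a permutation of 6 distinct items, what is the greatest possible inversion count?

Inversions: 15

The maximum occurs when the array is in strictly decreasing order: every one of the C(6, 2) pairs is inverted.
C(6, 2) = 6·5/2 = 15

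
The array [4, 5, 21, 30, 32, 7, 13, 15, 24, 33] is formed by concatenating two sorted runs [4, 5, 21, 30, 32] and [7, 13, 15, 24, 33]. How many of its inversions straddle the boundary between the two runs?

11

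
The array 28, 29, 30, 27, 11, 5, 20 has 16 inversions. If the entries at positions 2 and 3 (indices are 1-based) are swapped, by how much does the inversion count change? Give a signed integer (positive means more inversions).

+1

Positions 2 and 3 hold 29 and 30; after swapping, the array is [28, 30, 29, 27, 11, 5, 20].
Count, for each position, how many later elements it exceeds:
28: 4
30: 5
29: 4
27: 3
11: 1
5: 0
20: 0
Sum: 4 + 5 + 4 + 3 + 1 + 0 + 0 = 17
Change: 17 − 16 = +1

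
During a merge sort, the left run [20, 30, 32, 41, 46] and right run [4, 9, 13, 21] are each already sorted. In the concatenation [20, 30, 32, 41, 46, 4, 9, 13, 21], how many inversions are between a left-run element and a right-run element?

19 split inversions

Take each right-half value and tally the left-half values above it:
r = 4: 20, 30, 32, 41, 46 → 5
r = 9: 20, 30, 32, 41, 46 → 5
r = 13: 20, 30, 32, 41, 46 → 5
r = 21: 30, 32, 41, 46 → 4
Cross-inversions: 5 + 5 + 5 + 4 = 19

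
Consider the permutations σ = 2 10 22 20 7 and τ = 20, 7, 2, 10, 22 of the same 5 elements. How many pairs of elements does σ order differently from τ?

Discordant pairs: 6

Assign each item its position (1..5) in the first ordering, then rewrite the second ordering as that position sequence:
positions: 2→1, 10→2, 22→3, 20→4, 7→5
second ordering as positions: [4, 5, 1, 2, 3]
Discordant pairs = inversions in this position sequence.
4: 1, 2, 3 → 3
5: 1, 2, 3 → 3
1: 0
2: 0
3: 0
Total: 3 + 3 + 0 + 0 + 0 = 6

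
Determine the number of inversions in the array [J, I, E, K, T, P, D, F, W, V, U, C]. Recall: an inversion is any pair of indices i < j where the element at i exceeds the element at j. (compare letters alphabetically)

Sweep left to right; for each value list the smaller values that follow it:
J → I, E, D, F, C → 5
I → E, D, F, C → 4
E → D, C → 2
K → D, F, C → 3
T → P, D, F, C → 4
P → D, F, C → 3
D → C → 1
F → C → 1
W → V, U, C → 3
V → U, C → 2
U → C → 1
C → none → 0
Sum: 5 + 4 + 2 + 3 + 4 + 3 + 1 + 1 + 3 + 2 + 1 + 0 = 29

29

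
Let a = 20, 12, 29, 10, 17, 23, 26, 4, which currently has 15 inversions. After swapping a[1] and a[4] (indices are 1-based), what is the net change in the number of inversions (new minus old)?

Positions 1 and 4 hold 20 and 10; after swapping, the array is [10, 12, 29, 20, 17, 23, 26, 4].
For each element, count later entries that are smaller:
10: 1
12: 1
29: 5
20: 2
17: 1
23: 1
26: 1
4: 0
Sum: 1 + 1 + 5 + 2 + 1 + 1 + 1 + 0 = 12
Change: 12 − 15 = -3

-3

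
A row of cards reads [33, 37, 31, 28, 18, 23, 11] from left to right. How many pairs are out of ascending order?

Element-by-element contributions:
33 → 31, 28, 18, 23, 11 → 5
37 → 31, 28, 18, 23, 11 → 5
31 → 28, 18, 23, 11 → 4
28 → 18, 23, 11 → 3
18 → 11 → 1
23 → 11 → 1
11 → none → 0
Sum: 5 + 5 + 4 + 3 + 1 + 1 + 0 = 19

There are 19 inversions.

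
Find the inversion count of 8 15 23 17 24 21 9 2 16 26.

19

For each element, count later entries that are smaller:
8 → 2 → 1
15 → 9, 2 → 2
23 → 17, 21, 9, 2, 16 → 5
17 → 9, 2, 16 → 3
24 → 21, 9, 2, 16 → 4
21 → 9, 2, 16 → 3
9 → 2 → 1
2 → none → 0
16 → none → 0
26 → none → 0
Sum: 1 + 2 + 5 + 3 + 4 + 3 + 1 + 0 + 0 + 0 = 19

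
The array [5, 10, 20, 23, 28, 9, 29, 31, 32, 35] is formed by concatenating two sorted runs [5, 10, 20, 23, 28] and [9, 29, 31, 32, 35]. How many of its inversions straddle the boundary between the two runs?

There are 4 split inversions.

Take each right-half value and tally the left-half values above it:
r = 9: 10, 20, 23, 28 → 4
r = 29: none → 0
r = 31: none → 0
r = 32: none → 0
r = 35: none → 0
Cross-inversions: 4 + 0 + 0 + 0 + 0 = 4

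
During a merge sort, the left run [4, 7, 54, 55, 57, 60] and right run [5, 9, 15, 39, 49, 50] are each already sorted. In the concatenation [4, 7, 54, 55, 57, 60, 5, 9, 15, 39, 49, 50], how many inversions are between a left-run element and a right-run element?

25 split inversions

For each element r of the right run, count left-run elements greater than r:
r = 5: 7, 54, 55, 57, 60 → 5
r = 9: 54, 55, 57, 60 → 4
r = 15: 54, 55, 57, 60 → 4
r = 39: 54, 55, 57, 60 → 4
r = 49: 54, 55, 57, 60 → 4
r = 50: 54, 55, 57, 60 → 4
Cross-inversions: 5 + 4 + 4 + 4 + 4 + 4 = 25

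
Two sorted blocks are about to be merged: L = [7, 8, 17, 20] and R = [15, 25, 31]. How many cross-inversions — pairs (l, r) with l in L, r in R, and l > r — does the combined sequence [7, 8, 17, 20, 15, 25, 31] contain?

For each element r of the right run, count left-run elements greater than r:
r = 15: 17, 20 → 2
r = 25: none → 0
r = 31: none → 0
Cross-inversions: 2 + 0 + 0 = 2

There are 2 split inversions.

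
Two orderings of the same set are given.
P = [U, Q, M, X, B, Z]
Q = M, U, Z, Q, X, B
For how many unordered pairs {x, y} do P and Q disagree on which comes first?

5

Assign each item its position (1..6) in the first ordering, then rewrite the second ordering as that position sequence:
positions: U→1, Q→2, M→3, X→4, B→5, Z→6
second ordering as positions: [3, 1, 6, 2, 4, 5]
Discordant pairs = inversions in this position sequence.
3: 1, 2 → 2
1: 0
6: 2, 4, 5 → 3
2: 0
4: 0
5: 0
Total: 2 + 0 + 3 + 0 + 0 + 0 = 5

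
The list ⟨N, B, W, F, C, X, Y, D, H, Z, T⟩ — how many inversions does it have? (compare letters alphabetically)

Element-by-element contributions:
N → B, F, C, D, H → 5
B → none → 0
W → F, C, D, H, T → 5
F → C, D → 2
C → none → 0
X → D, H, T → 3
Y → D, H, T → 3
D → none → 0
H → none → 0
Z → T → 1
T → none → 0
Sum: 5 + 0 + 5 + 2 + 0 + 3 + 3 + 0 + 0 + 1 + 0 = 19

Inversions: 19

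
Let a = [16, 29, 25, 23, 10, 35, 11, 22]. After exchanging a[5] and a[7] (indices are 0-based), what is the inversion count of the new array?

Inversions: 15

Positions 5 and 7 hold 35 and 22; after swapping, the array is [16, 29, 25, 23, 10, 22, 11, 35].
Count, for each position, how many later elements it exceeds:
16 → 10, 11 → 2
29 → 25, 23, 10, 22, 11 → 5
25 → 23, 10, 22, 11 → 4
23 → 10, 22, 11 → 3
10 → none → 0
22 → 11 → 1
11 → none → 0
35 → none → 0
Sum: 2 + 5 + 4 + 3 + 0 + 1 + 0 + 0 = 15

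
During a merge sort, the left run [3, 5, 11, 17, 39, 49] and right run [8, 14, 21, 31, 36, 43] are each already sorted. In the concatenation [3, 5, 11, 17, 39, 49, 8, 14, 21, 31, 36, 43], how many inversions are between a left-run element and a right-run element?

Cross-inversions: 14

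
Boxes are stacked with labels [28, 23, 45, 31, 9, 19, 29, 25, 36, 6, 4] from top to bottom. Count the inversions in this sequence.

Sweep left to right; for each value list the smaller values that follow it:
28: 6
23: 4
45: 8
31: 6
9: 2
19: 2
29: 3
25: 2
36: 2
6: 1
4: 0
Sum: 6 + 4 + 8 + 6 + 2 + 2 + 3 + 2 + 2 + 1 + 0 = 36

36 inversions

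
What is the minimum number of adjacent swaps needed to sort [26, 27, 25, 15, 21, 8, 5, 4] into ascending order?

26 adjacent swaps

Each adjacent swap fixes exactly one inversion, so the minimum swap count equals the number of inversions.
Count inversions — for each element, later elements that are smaller:
26: 25, 15, 21, 8, 5, 4 → 6
27: 25, 15, 21, 8, 5, 4 → 6
25: 15, 21, 8, 5, 4 → 5
15: 8, 5, 4 → 3
21: 8, 5, 4 → 3
8: 5, 4 → 2
5: 4 → 1
4: none → 0
Total inversions: 6 + 6 + 5 + 3 + 3 + 2 + 1 + 0 = 26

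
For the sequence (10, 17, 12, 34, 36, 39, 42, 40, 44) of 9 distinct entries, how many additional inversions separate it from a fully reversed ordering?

Maximum inversions for 9 distinct elements is C(9, 2) = 9·8/2 = 36.
Current inversions — for each element, count later smaller elements:
10: 0
17: 1
12: 0
34: 0
36: 0
39: 0
42: 1
40: 0
44: 0
Current total: 0 + 1 + 0 + 0 + 0 + 0 + 1 + 0 + 0 = 2
Shortfall: 36 − 2 = 34

34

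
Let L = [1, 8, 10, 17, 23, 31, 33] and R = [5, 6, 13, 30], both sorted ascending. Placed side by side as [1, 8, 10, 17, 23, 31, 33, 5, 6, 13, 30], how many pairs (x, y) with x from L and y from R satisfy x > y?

18

Take each right-half value and tally the left-half values above it:
r = 5: 8, 10, 17, 23, 31, 33 → 6
r = 6: 8, 10, 17, 23, 31, 33 → 6
r = 13: 17, 23, 31, 33 → 4
r = 30: 31, 33 → 2
Cross-inversions: 6 + 6 + 4 + 2 = 18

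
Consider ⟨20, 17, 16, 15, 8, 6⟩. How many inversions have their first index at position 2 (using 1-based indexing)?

4 such elements

The element at index 2 is 17.
Elements after it: 16, 15, 8, 6
Those smaller than 17: 16, 15, 8, 6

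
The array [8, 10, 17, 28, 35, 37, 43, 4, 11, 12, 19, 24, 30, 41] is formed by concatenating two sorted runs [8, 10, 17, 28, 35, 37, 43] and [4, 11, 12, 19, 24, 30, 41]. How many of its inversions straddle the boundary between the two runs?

29

For each element r of the right run, count left-run elements greater than r:
r = 4: 8, 10, 17, 28, 35, 37, 43 → 7
r = 11: 17, 28, 35, 37, 43 → 5
r = 12: 17, 28, 35, 37, 43 → 5
r = 19: 28, 35, 37, 43 → 4
r = 24: 28, 35, 37, 43 → 4
r = 30: 35, 37, 43 → 3
r = 41: 43 → 1
Cross-inversions: 7 + 5 + 5 + 4 + 4 + 3 + 1 = 29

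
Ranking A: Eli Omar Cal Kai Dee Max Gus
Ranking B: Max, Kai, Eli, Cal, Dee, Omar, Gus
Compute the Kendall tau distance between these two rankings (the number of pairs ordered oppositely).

10 discordant pairs

Assign each item its position (1..7) in the first ordering, then rewrite the second ordering as that position sequence:
positions: Eli→1, Omar→2, Cal→3, Kai→4, Dee→5, Max→6, Gus→7
second ordering as positions: [6, 4, 1, 3, 5, 2, 7]
Discordant pairs = inversions in this position sequence.
6: 4, 1, 3, 5, 2 → 5
4: 1, 3, 2 → 3
1: 0
3: 2 → 1
5: 2 → 1
2: 0
7: 0
Total: 5 + 3 + 0 + 1 + 1 + 0 + 0 = 10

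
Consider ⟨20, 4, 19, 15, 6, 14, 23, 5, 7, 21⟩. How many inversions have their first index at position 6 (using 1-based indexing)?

2 such elements

The element at index 6 is 14.
Elements after it: 23, 5, 7, 21
Those smaller than 14: 5, 7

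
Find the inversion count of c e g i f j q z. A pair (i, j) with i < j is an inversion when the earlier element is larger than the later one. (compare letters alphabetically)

Sweep left to right; for each value list the smaller values that follow it:
c: 0
e: 0
g: 1
i: 1
f: 0
j: 0
q: 0
z: 0
Sum: 0 + 0 + 1 + 1 + 0 + 0 + 0 + 0 = 2

Out-of-order pairs: 2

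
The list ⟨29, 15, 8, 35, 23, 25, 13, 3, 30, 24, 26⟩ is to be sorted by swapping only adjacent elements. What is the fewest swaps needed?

The minimum number of adjacent swaps to sort an array equals its inversion count, since every such swap removes exactly one inversion.
Count inversions — for each element, later elements that are smaller:
29: 15, 8, 23, 25, 13, 3, 24, 26 → 8
15: 8, 13, 3 → 3
8: 3 → 1
35: 23, 25, 13, 3, 30, 24, 26 → 7
23: 13, 3 → 2
25: 13, 3, 24 → 3
13: 3 → 1
3: none → 0
30: 24, 26 → 2
24: none → 0
26: none → 0
Total inversions: 8 + 3 + 1 + 7 + 2 + 3 + 1 + 0 + 2 + 0 + 0 = 27

There are 27 swaps.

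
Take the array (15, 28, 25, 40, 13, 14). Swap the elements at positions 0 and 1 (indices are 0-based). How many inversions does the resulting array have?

Positions 0 and 1 hold 15 and 28; after swapping, the array is [28, 15, 25, 40, 13, 14].
Sweep left to right; for each value list the smaller values that follow it:
28: 4
15: 2
25: 2
40: 2
13: 0
14: 0
Sum: 4 + 2 + 2 + 2 + 0 + 0 = 10

Inversions: 10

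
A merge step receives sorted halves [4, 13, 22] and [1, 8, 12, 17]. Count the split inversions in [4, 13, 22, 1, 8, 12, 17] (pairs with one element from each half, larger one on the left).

There are 8 cross-inversions.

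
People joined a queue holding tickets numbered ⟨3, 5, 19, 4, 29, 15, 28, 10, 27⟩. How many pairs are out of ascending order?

For each element, count later entries that are smaller:
3: 0
5: 1
19: 3
4: 0
29: 4
15: 1
28: 2
10: 0
27: 0
Sum: 0 + 1 + 3 + 0 + 4 + 1 + 2 + 0 + 0 = 11

11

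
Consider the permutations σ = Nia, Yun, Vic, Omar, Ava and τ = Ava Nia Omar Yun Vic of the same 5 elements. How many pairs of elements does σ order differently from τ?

Assign each item its position (1..5) in the first ordering, then rewrite the second ordering as that position sequence:
positions: Nia→1, Yun→2, Vic→3, Omar→4, Ava→5
second ordering as positions: [5, 1, 4, 2, 3]
Discordant pairs = inversions in this position sequence.
5: 1, 4, 2, 3 → 4
1: 0
4: 2, 3 → 2
2: 0
3: 0
Total: 4 + 0 + 2 + 0 + 0 = 6

Discordant pairs: 6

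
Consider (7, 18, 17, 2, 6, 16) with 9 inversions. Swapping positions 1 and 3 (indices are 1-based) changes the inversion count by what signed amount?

+1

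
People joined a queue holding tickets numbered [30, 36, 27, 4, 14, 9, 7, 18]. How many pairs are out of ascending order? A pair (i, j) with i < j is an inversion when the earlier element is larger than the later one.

20 inversions

Element-by-element contributions:
30 → 27, 4, 14, 9, 7, 18 → 6
36 → 27, 4, 14, 9, 7, 18 → 6
27 → 4, 14, 9, 7, 18 → 5
4 → none → 0
14 → 9, 7 → 2
9 → 7 → 1
7 → none → 0
18 → none → 0
Sum: 6 + 6 + 5 + 0 + 2 + 1 + 0 + 0 = 20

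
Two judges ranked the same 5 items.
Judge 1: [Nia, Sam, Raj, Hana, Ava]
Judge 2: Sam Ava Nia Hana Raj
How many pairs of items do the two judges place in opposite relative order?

5 discordant pairs

Assign each item its position (1..5) in the first ordering, then rewrite the second ordering as that position sequence:
positions: Nia→1, Sam→2, Raj→3, Hana→4, Ava→5
second ordering as positions: [2, 5, 1, 4, 3]
Discordant pairs = inversions in this position sequence.
2: 1 → 1
5: 1, 4, 3 → 3
1: 0
4: 3 → 1
3: 0
Total: 1 + 3 + 0 + 1 + 0 = 5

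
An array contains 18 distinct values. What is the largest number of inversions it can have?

153 inversions

A reversed (strictly descending) arrangement makes every pair an inversion, giving C(18, 2) inversions.
C(18, 2) = 18·17/2 = 153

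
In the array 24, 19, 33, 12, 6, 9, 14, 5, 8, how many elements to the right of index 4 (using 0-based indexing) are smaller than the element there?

The element at index 4 is 6.
Elements after it: 9, 14, 5, 8
Those smaller than 6: 5

1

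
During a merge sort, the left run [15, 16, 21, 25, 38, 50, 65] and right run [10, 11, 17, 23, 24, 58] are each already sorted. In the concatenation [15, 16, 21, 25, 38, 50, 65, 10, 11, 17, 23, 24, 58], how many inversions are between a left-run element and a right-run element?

28 cross-inversions

Take each right-half value and tally the left-half values above it:
r = 10: 15, 16, 21, 25, 38, 50, 65 → 7
r = 11: 15, 16, 21, 25, 38, 50, 65 → 7
r = 17: 21, 25, 38, 50, 65 → 5
r = 23: 25, 38, 50, 65 → 4
r = 24: 25, 38, 50, 65 → 4
r = 58: 65 → 1
Cross-inversions: 7 + 7 + 5 + 4 + 4 + 1 = 28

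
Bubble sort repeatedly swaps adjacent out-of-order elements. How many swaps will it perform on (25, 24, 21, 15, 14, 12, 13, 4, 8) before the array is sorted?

Minimum adjacent swaps = number of inversions (each swap of adjacent out-of-order elements removes one inversion and no swap can remove more).
Count inversions — for each element, later elements that are smaller:
25: 24, 21, 15, 14, 12, 13, 4, 8 → 8
24: 21, 15, 14, 12, 13, 4, 8 → 7
21: 15, 14, 12, 13, 4, 8 → 6
15: 14, 12, 13, 4, 8 → 5
14: 12, 13, 4, 8 → 4
12: 4, 8 → 2
13: 4, 8 → 2
4: none → 0
8: none → 0
Total inversions: 8 + 7 + 6 + 5 + 4 + 2 + 2 + 0 + 0 = 34

34 adjacent swaps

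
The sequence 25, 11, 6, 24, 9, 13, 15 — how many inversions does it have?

Sweep left to right; for each value list the smaller values that follow it:
25: 6
11: 2
6: 0
24: 3
9: 0
13: 0
15: 0
Sum: 6 + 2 + 0 + 3 + 0 + 0 + 0 = 11

11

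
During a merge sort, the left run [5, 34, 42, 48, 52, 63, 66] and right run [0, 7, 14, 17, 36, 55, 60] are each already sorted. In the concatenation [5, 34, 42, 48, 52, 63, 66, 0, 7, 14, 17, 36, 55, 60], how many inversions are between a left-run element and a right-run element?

34

Count, for every r in R, how many entries of L exceed r:
r = 0: 5, 34, 42, 48, 52, 63, 66 → 7
r = 7: 34, 42, 48, 52, 63, 66 → 6
r = 14: 34, 42, 48, 52, 63, 66 → 6
r = 17: 34, 42, 48, 52, 63, 66 → 6
r = 36: 42, 48, 52, 63, 66 → 5
r = 55: 63, 66 → 2
r = 60: 63, 66 → 2
Cross-inversions: 7 + 6 + 6 + 6 + 5 + 2 + 2 = 34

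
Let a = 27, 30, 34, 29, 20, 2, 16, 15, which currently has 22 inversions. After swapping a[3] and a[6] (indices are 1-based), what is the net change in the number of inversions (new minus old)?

-5

Positions 3 and 6 hold 34 and 2; after swapping, the array is [27, 30, 2, 29, 20, 34, 16, 15].
Element-by-element contributions:
27 → 2, 20, 16, 15 → 4
30 → 2, 29, 20, 16, 15 → 5
2 → none → 0
29 → 20, 16, 15 → 3
20 → 16, 15 → 2
34 → 16, 15 → 2
16 → 15 → 1
15 → none → 0
Sum: 4 + 5 + 0 + 3 + 2 + 2 + 1 + 0 = 17
Change: 17 − 22 = -5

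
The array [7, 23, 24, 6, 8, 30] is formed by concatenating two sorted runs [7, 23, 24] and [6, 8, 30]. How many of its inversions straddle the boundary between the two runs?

5 cross-inversions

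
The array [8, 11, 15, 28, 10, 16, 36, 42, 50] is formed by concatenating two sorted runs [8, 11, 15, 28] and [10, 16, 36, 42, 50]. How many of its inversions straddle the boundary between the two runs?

Take each right-half value and tally the left-half values above it:
r = 10: 11, 15, 28 → 3
r = 16: 28 → 1
r = 36: none → 0
r = 42: none → 0
r = 50: none → 0
Cross-inversions: 3 + 1 + 0 + 0 + 0 = 4

Split inversions: 4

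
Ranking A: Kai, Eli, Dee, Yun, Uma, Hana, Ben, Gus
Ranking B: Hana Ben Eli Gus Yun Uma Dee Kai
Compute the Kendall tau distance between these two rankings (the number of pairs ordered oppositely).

20 discordant pairs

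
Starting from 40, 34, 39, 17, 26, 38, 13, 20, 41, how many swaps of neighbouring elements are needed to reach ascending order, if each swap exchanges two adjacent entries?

Swaps: 21

Minimum adjacent swaps = number of inversions (each swap of adjacent out-of-order elements removes one inversion and no swap can remove more).
Count inversions — for each element, later elements that are smaller:
40: 34, 39, 17, 26, 38, 13, 20 → 7
34: 17, 26, 13, 20 → 4
39: 17, 26, 38, 13, 20 → 5
17: 13 → 1
26: 13, 20 → 2
38: 13, 20 → 2
13: none → 0
20: none → 0
41: none → 0
Total inversions: 7 + 4 + 5 + 1 + 2 + 2 + 0 + 0 + 0 = 21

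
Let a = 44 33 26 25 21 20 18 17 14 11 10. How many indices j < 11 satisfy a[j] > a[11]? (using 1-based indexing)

The element at index 11 is 10.
Elements before it: 44, 33, 26, 25, 21, 20, 18, 17, 14, 11
Those larger than 10: 44, 33, 26, 25, 21, 20, 18, 17, 14, 11

10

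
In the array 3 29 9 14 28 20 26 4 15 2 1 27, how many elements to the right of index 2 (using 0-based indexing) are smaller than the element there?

3

The element at index 2 is 9.
Elements after it: 14, 28, 20, 26, 4, 15, 2, 1, 27
Those smaller than 9: 4, 2, 1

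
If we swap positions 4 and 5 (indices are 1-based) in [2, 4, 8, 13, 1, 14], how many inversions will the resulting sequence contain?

Positions 4 and 5 hold 13 and 1; after swapping, the array is [2, 4, 8, 1, 13, 14].
Count, for each position, how many later elements it exceeds:
2 → 1 → 1
4 → 1 → 1
8 → 1 → 1
1 → none → 0
13 → none → 0
14 → none → 0
Sum: 1 + 1 + 1 + 0 + 0 + 0 = 3

3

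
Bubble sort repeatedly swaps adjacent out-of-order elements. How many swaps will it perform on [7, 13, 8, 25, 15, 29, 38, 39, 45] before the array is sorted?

2 adjacent swaps

The minimum number of adjacent swaps to sort an array equals its inversion count, since every such swap removes exactly one inversion.
Count inversions — for each element, later elements that are smaller:
7: none → 0
13: 8 → 1
8: none → 0
25: 15 → 1
15: none → 0
29: none → 0
38: none → 0
39: none → 0
45: none → 0
Total inversions: 0 + 1 + 0 + 1 + 0 + 0 + 0 + 0 + 0 = 2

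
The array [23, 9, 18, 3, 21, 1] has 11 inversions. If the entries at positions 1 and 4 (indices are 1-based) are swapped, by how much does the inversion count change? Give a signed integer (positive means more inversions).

-5

Positions 1 and 4 hold 23 and 3; after swapping, the array is [3, 9, 18, 23, 21, 1].
For each element, count later entries that are smaller:
3 → 1 → 1
9 → 1 → 1
18 → 1 → 1
23 → 21, 1 → 2
21 → 1 → 1
1 → none → 0
Sum: 1 + 1 + 1 + 2 + 1 + 0 = 6
Change: 6 − 11 = -5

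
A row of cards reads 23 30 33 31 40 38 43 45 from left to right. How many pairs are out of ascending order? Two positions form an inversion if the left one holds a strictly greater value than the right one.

Count, for each position, how many later elements it exceeds:
23 → none → 0
30 → none → 0
33 → 31 → 1
31 → none → 0
40 → 38 → 1
38 → none → 0
43 → none → 0
45 → none → 0
Sum: 0 + 0 + 1 + 0 + 1 + 0 + 0 + 0 = 2

2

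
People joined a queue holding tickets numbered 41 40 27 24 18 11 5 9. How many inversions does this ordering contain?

Inversions: 27

Count, for each position, how many later elements it exceeds:
41 → 40, 27, 24, 18, 11, 5, 9 → 7
40 → 27, 24, 18, 11, 5, 9 → 6
27 → 24, 18, 11, 5, 9 → 5
24 → 18, 11, 5, 9 → 4
18 → 11, 5, 9 → 3
11 → 5, 9 → 2
5 → none → 0
9 → none → 0
Sum: 7 + 6 + 5 + 4 + 3 + 2 + 0 + 0 = 27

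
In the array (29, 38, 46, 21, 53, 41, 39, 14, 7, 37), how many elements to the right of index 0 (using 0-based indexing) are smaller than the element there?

3

The element at index 0 is 29.
Elements after it: 38, 46, 21, 53, 41, 39, 14, 7, 37
Those smaller than 29: 21, 14, 7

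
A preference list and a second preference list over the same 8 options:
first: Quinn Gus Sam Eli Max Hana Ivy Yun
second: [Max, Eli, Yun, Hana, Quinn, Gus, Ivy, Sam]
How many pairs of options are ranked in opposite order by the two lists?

16

Assign each item its position (1..8) in the first ordering, then rewrite the second ordering as that position sequence:
positions: Quinn→1, Gus→2, Sam→3, Eli→4, Max→5, Hana→6, Ivy→7, Yun→8
second ordering as positions: [5, 4, 8, 6, 1, 2, 7, 3]
Discordant pairs = inversions in this position sequence.
5: 4, 1, 2, 3 → 4
4: 1, 2, 3 → 3
8: 6, 1, 2, 7, 3 → 5
6: 1, 2, 3 → 3
1: 0
2: 0
7: 3 → 1
3: 0
Total: 4 + 3 + 5 + 3 + 0 + 0 + 1 + 0 = 16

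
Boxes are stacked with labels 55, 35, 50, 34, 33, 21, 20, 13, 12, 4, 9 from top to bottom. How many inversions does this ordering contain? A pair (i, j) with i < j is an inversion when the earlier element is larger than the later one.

Element-by-element contributions:
55: 10
35: 8
50: 8
34: 7
33: 6
21: 5
20: 4
13: 3
12: 2
4: 0
9: 0
Sum: 10 + 8 + 8 + 7 + 6 + 5 + 4 + 3 + 2 + 0 + 0 = 53

Inversions: 53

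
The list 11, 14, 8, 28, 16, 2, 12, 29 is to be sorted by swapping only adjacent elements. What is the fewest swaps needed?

The minimum number of adjacent swaps to sort an array equals its inversion count, since every such swap removes exactly one inversion.
Count inversions — for each element, later elements that are smaller:
11: 8, 2 → 2
14: 8, 2, 12 → 3
8: 2 → 1
28: 16, 2, 12 → 3
16: 2, 12 → 2
2: none → 0
12: none → 0
29: none → 0
Total inversions: 2 + 3 + 1 + 3 + 2 + 0 + 0 + 0 = 11

Adjacent swaps: 11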